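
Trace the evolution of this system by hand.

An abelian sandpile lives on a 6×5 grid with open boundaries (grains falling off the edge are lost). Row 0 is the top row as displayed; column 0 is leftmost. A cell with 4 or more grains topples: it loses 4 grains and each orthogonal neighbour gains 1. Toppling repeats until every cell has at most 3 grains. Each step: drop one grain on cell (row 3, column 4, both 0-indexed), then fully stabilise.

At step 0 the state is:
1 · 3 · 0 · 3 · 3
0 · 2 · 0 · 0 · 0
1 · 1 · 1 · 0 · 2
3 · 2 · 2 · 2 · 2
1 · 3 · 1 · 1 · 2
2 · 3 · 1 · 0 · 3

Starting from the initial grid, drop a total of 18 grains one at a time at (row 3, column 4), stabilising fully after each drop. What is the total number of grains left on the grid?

51

k=0  1 · 3 · 0 · 3 · 3
0 · 2 · 0 · 0 · 0
1 · 1 · 1 · 0 · 2
3 · 2 · 2 · 2 · 2
1 · 3 · 1 · 1 · 2
2 · 3 · 1 · 0 · 3
k=1  1 · 3 · 0 · 3 · 3
0 · 2 · 0 · 0 · 0
1 · 1 · 1 · 0 · 2
3 · 2 · 2 · 2 · 3
1 · 3 · 1 · 1 · 2
2 · 3 · 1 · 0 · 3
k=2  1 · 3 · 0 · 3 · 3
0 · 2 · 0 · 0 · 0
1 · 1 · 1 · 0 · 3
3 · 2 · 2 · 3 · 0
1 · 3 · 1 · 1 · 3
2 · 3 · 1 · 0 · 3
k=3  1 · 3 · 0 · 3 · 3
0 · 2 · 0 · 0 · 0
1 · 1 · 1 · 0 · 3
3 · 2 · 2 · 3 · 1
1 · 3 · 1 · 1 · 3
2 · 3 · 1 · 0 · 3
k=4  1 · 3 · 0 · 3 · 3
0 · 2 · 0 · 0 · 0
1 · 1 · 1 · 0 · 3
3 · 2 · 2 · 3 · 2
1 · 3 · 1 · 1 · 3
2 · 3 · 1 · 0 · 3
k=5  1 · 3 · 0 · 3 · 3
0 · 2 · 0 · 0 · 0
1 · 1 · 1 · 0 · 3
3 · 2 · 2 · 3 · 3
1 · 3 · 1 · 1 · 3
2 · 3 · 1 · 0 · 3
k=6  1 · 3 · 0 · 3 · 3
0 · 2 · 0 · 0 · 1
1 · 1 · 1 · 2 · 0
3 · 2 · 3 · 0 · 3
1 · 3 · 1 · 3 · 1
2 · 3 · 1 · 1 · 0
k=7  1 · 3 · 0 · 3 · 3
0 · 2 · 0 · 0 · 1
1 · 1 · 1 · 2 · 1
3 · 2 · 3 · 1 · 0
1 · 3 · 1 · 3 · 2
2 · 3 · 1 · 1 · 0
k=8  1 · 3 · 0 · 3 · 3
0 · 2 · 0 · 0 · 1
1 · 1 · 1 · 2 · 1
3 · 2 · 3 · 1 · 1
1 · 3 · 1 · 3 · 2
2 · 3 · 1 · 1 · 0
k=9  1 · 3 · 0 · 3 · 3
0 · 2 · 0 · 0 · 1
1 · 1 · 1 · 2 · 1
3 · 2 · 3 · 1 · 2
1 · 3 · 1 · 3 · 2
2 · 3 · 1 · 1 · 0
k=10  1 · 3 · 0 · 3 · 3
0 · 2 · 0 · 0 · 1
1 · 1 · 1 · 2 · 1
3 · 2 · 3 · 1 · 3
1 · 3 · 1 · 3 · 2
2 · 3 · 1 · 1 · 0
k=11  1 · 3 · 0 · 3 · 3
0 · 2 · 0 · 0 · 1
1 · 1 · 1 · 2 · 2
3 · 2 · 3 · 2 · 0
1 · 3 · 1 · 3 · 3
2 · 3 · 1 · 1 · 0
k=12  1 · 3 · 0 · 3 · 3
0 · 2 · 0 · 0 · 1
1 · 1 · 1 · 2 · 2
3 · 2 · 3 · 2 · 1
1 · 3 · 1 · 3 · 3
2 · 3 · 1 · 1 · 0
k=13  1 · 3 · 0 · 3 · 3
0 · 2 · 0 · 0 · 1
1 · 1 · 1 · 2 · 2
3 · 2 · 3 · 2 · 2
1 · 3 · 1 · 3 · 3
2 · 3 · 1 · 1 · 0
k=14  1 · 3 · 0 · 3 · 3
0 · 2 · 0 · 0 · 1
1 · 1 · 1 · 2 · 2
3 · 2 · 3 · 2 · 3
1 · 3 · 1 · 3 · 3
2 · 3 · 1 · 1 · 0
k=15  1 · 3 · 0 · 3 · 3
0 · 2 · 0 · 0 · 1
1 · 1 · 2 · 3 · 3
3 · 3 · 0 · 1 · 2
1 · 3 · 3 · 1 · 1
2 · 3 · 1 · 2 · 1
k=16  1 · 3 · 0 · 3 · 3
0 · 2 · 0 · 0 · 1
1 · 1 · 2 · 3 · 3
3 · 3 · 0 · 1 · 3
1 · 3 · 3 · 1 · 1
2 · 3 · 1 · 2 · 1
k=17  1 · 3 · 0 · 3 · 3
0 · 2 · 0 · 1 · 2
1 · 1 · 3 · 0 · 1
3 · 3 · 0 · 3 · 1
1 · 3 · 3 · 1 · 2
2 · 3 · 1 · 2 · 1
k=18  1 · 3 · 0 · 3 · 3
0 · 2 · 0 · 1 · 2
1 · 1 · 3 · 0 · 1
3 · 3 · 0 · 3 · 2
1 · 3 · 3 · 1 · 2
2 · 3 · 1 · 2 · 1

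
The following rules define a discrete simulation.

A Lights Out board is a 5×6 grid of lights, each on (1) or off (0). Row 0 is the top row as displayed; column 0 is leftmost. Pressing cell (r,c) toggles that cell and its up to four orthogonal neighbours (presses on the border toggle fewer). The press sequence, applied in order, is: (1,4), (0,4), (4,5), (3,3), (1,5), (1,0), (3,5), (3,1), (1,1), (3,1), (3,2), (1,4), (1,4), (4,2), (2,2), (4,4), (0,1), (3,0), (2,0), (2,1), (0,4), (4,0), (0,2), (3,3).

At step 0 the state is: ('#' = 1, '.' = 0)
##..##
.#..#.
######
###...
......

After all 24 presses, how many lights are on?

k=0  ##..##
.#..#.
######
###...
......
k=1  ##...#
.#.#.#
####.#
###...
......
k=2  ##.##.
.#.###
####.#
###...
......
k=3  ##.##.
.#.###
####.#
###..#
....##
k=4  ##.##.
.#.###
###..#
##.###
...###
k=5  ##.###
.#.#..
###...
##.###
...###
k=6  .#.###
#..#..
.##...
##.###
...###
k=7  .#.###
#..#..
.##..#
##.#..
...##.
k=8  .#.###
#..#..
..#..#
..##..
.#.##.
k=9  ...###
.###..
.##..#
..##..
.#.##.
k=10  ...###
.###..
..#..#
##.#..
...##.
k=11  ...###
.###..
.....#
#.#...
..###.
k=12  ...#.#
.##.##
....##
#.#...
..###.
k=13  ...###
.###..
.....#
#.#...
..###.
k=14  ...###
.###..
.....#
#.....
.#..#.
k=15  ...###
.#.#..
.###.#
#.#...
.#..#.
k=16  ...###
.#.#..
.###.#
#.#.#.
.#.#.#
k=17  ######
...#..
.###.#
#.#.#.
.#.#.#
k=18  ######
...#..
####.#
.##.#.
##.#.#
k=19  ######
#..#..
..##.#
###.#.
##.#.#
k=20  ######
##.#..
##.#.#
#.#.#.
##.#.#
k=21  ###...
##.##.
##.#.#
#.#.#.
##.#.#
k=22  ###...
##.##.
##.#.#
..#.#.
...#.#
k=23  #..#..
#####.
##.#.#
..#.#.
...#.#
k=24  #..#..
#####.
##...#
...#..
.....#

12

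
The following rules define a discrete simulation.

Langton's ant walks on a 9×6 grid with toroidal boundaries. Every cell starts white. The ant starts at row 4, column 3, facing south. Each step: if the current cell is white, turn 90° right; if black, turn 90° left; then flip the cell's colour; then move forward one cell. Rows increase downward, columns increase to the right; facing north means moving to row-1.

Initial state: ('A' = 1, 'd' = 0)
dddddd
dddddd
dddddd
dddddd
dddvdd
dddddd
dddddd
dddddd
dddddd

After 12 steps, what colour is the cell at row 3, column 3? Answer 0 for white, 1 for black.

1

t=0: dddddd
dddddd
dddddd
dddddd
dddvdd
dddddd
dddddd
dddddd
dddddd
t=1: dddddd
dddddd
dddddd
dddddd
dd<Add
dddddd
dddddd
dddddd
dddddd
t=2: dddddd
dddddd
dddddd
dd^ddd
ddAAdd
dddddd
dddddd
dddddd
dddddd
t=3: dddddd
dddddd
dddddd
ddA>dd
ddAAdd
dddddd
dddddd
dddddd
dddddd
t=4: dddddd
dddddd
dddddd
ddAAdd
ddAvdd
dddddd
dddddd
dddddd
dddddd
t=5: dddddd
dddddd
dddddd
ddAAdd
ddAd>d
dddddd
dddddd
dddddd
dddddd
t=6: dddddd
dddddd
dddddd
ddAAdd
ddAdAd
ddddvd
dddddd
dddddd
dddddd
t=7: dddddd
dddddd
dddddd
ddAAdd
ddAdAd
ddd<Ad
dddddd
dddddd
dddddd
t=8: dddddd
dddddd
dddddd
ddAAdd
ddA^Ad
dddAAd
dddddd
dddddd
dddddd
t=9: dddddd
dddddd
dddddd
ddAAdd
ddAA>d
dddAAd
dddddd
dddddd
dddddd
t=10: dddddd
dddddd
dddddd
ddAA^d
ddAAdd
dddAAd
dddddd
dddddd
dddddd
t=11: dddddd
dddddd
dddddd
ddAAA>
ddAAdd
dddAAd
dddddd
dddddd
dddddd
t=12: dddddd
dddddd
dddddd
ddAAAA
ddAAdv
dddAAd
dddddd
dddddd
dddddd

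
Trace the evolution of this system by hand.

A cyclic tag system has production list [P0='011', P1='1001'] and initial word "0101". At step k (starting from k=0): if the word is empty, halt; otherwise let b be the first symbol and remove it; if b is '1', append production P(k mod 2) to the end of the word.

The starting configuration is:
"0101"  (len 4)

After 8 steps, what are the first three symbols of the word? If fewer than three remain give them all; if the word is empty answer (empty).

gen 0: "0101"  (len 4)
gen 1: "101"  (len 3)
gen 2: "011001"  (len 6)
gen 3: "11001"  (len 5)
gen 4: "10011001"  (len 8)
gen 5: "0011001011"  (len 10)
gen 6: "011001011"  (len 9)
gen 7: "11001011"  (len 8)
gen 8: "10010111001"  (len 11)

100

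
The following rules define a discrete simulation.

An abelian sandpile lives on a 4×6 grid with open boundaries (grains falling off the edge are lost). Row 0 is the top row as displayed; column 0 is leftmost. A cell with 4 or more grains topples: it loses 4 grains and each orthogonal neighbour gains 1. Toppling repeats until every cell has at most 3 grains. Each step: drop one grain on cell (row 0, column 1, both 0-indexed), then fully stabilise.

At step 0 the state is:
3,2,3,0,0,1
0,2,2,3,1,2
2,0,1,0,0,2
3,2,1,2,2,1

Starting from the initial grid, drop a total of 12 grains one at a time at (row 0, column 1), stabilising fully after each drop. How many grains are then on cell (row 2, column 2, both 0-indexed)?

[0] 3,2,3,0,0,1
0,2,2,3,1,2
2,0,1,0,0,2
3,2,1,2,2,1
[1] 3,3,3,0,0,1
0,2,2,3,1,2
2,0,1,0,0,2
3,2,1,2,2,1
[2] 0,2,0,1,0,1
1,3,3,3,1,2
2,0,1,0,0,2
3,2,1,2,2,1
[3] 0,3,0,1,0,1
1,3,3,3,1,2
2,0,1,0,0,2
3,2,1,2,2,1
[4] 1,1,2,2,0,1
2,1,1,0,2,2
2,1,2,1,0,2
3,2,1,2,2,1
[5] 1,2,2,2,0,1
2,1,1,0,2,2
2,1,2,1,0,2
3,2,1,2,2,1
[6] 1,3,2,2,0,1
2,1,1,0,2,2
2,1,2,1,0,2
3,2,1,2,2,1
[7] 2,0,3,2,0,1
2,2,1,0,2,2
2,1,2,1,0,2
3,2,1,2,2,1
[8] 2,1,3,2,0,1
2,2,1,0,2,2
2,1,2,1,0,2
3,2,1,2,2,1
[9] 2,2,3,2,0,1
2,2,1,0,2,2
2,1,2,1,0,2
3,2,1,2,2,1
[10] 2,3,3,2,0,1
2,2,1,0,2,2
2,1,2,1,0,2
3,2,1,2,2,1
[11] 3,1,0,3,0,1
2,3,2,0,2,2
2,1,2,1,0,2
3,2,1,2,2,1
[12] 3,2,0,3,0,1
2,3,2,0,2,2
2,1,2,1,0,2
3,2,1,2,2,1

2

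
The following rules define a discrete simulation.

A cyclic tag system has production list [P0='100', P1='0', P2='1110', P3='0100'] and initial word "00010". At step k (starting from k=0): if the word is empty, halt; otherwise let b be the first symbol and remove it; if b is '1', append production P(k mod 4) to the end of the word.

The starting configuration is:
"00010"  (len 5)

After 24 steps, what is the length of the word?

step 0: "00010"  (len 5)
step 1: "0010"  (len 4)
step 2: "010"  (len 3)
step 3: "10"  (len 2)
step 4: "00100"  (len 5)
step 5: "0100"  (len 4)
step 6: "100"  (len 3)
step 7: "001110"  (len 6)
step 8: "01110"  (len 5)
step 9: "1110"  (len 4)
step 10: "1100"  (len 4)
step 11: "1001110"  (len 7)
step 12: "0011100100"  (len 10)
step 13: "011100100"  (len 9)
step 14: "11100100"  (len 8)
step 15: "11001001110"  (len 11)
step 16: "10010011100100"  (len 14)
step 17: "0010011100100100"  (len 16)
step 18: "010011100100100"  (len 15)
step 19: "10011100100100"  (len 14)
step 20: "00111001001000100"  (len 17)
step 21: "0111001001000100"  (len 16)
step 22: "111001001000100"  (len 15)
step 23: "110010010001001110"  (len 18)
step 24: "100100100010011100100"  (len 21)

21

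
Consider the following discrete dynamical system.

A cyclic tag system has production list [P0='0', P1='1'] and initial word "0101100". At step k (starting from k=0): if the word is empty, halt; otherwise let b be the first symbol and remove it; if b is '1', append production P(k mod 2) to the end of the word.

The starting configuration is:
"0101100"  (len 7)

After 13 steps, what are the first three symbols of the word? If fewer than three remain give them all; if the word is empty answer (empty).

t=0: "0101100"  (len 7)
t=1: "101100"  (len 6)
t=2: "011001"  (len 6)
t=3: "11001"  (len 5)
t=4: "10011"  (len 5)
t=5: "00110"  (len 5)
t=6: "0110"  (len 4)
t=7: "110"  (len 3)
t=8: "101"  (len 3)
t=9: "010"  (len 3)
t=10: "10"  (len 2)
t=11: "00"  (len 2)
t=12: "0"  (len 1)
t=13: (halted — word empty)

(empty)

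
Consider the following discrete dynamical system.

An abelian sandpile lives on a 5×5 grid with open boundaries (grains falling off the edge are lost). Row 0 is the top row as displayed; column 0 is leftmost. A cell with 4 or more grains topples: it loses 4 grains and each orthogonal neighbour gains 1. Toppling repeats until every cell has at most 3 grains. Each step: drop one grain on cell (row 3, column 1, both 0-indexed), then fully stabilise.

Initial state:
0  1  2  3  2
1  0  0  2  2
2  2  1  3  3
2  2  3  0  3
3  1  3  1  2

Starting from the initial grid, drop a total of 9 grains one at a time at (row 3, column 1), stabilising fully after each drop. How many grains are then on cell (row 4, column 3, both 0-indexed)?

2

[0] 0  1  2  3  2
1  0  0  2  2
2  2  1  3  3
2  2  3  0  3
3  1  3  1  2
[1] 0  1  2  3  2
1  0  0  2  2
2  2  1  3  3
2  3  3  0  3
3  1  3  1  2
[2] 0  1  2  3  2
1  0  0  2  2
2  3  2  3  3
3  1  1  1  3
3  3  0  2  2
[3] 0  1  2  3  2
1  0  0  2  2
2  3  2  3  3
3  2  1  1  3
3  3  0  2  2
[4] 0  1  2  3  2
1  0  0  2  2
2  3  2  3  3
3  3  1  1  3
3  3  0  2  2
[5] 0  1  2  3  2
2  1  0  2  2
0  1  3  3  3
2  3  2  1  3
1  1  1  2  2
[6] 0  1  2  3  2
2  1  0  2  2
0  2  3  3  3
3  0  3  1  3
1  2  1  2  2
[7] 0  1  2  3  2
2  1  0  2  2
0  2  3  3  3
3  1  3  1  3
1  2  1  2  2
[8] 0  1  2  3  2
2  1  0  2  2
0  2  3  3  3
3  2  3  1  3
1  2  1  2  2
[9] 0  1  2  3  2
2  1  0  2  2
0  2  3  3  3
3  3  3  1  3
1  2  1  2  2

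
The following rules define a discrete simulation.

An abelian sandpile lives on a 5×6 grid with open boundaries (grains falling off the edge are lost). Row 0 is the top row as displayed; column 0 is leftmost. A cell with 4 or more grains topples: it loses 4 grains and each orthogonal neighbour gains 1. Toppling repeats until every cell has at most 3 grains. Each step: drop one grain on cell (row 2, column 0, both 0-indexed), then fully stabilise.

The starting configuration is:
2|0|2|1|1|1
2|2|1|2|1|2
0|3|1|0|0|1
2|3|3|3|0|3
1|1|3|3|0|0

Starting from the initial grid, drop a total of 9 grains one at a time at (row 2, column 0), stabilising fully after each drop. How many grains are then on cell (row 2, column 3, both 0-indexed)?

2

0) 2|0|2|1|1|1
2|2|1|2|1|2
0|3|1|0|0|1
2|3|3|3|0|3
1|1|3|3|0|0
1) 2|0|2|1|1|1
2|2|1|2|1|2
1|3|1|0|0|1
2|3|3|3|0|3
1|1|3|3|0|0
2) 2|0|2|1|1|1
2|2|1|2|1|2
2|3|1|0|0|1
2|3|3|3|0|3
1|1|3|3|0|0
3) 2|0|2|1|1|1
2|2|1|2|1|2
3|3|1|0|0|1
2|3|3|3|0|3
1|1|3|3|0|0
4) 2|0|2|1|1|1
3|3|1|2|1|2
2|1|3|1|0|1
0|2|2|1|1|3
2|3|1|1|1|0
5) 2|0|2|1|1|1
3|3|1|2|1|2
3|1|3|1|0|1
0|2|2|1|1|3
2|3|1|1|1|0
6) 3|1|2|1|1|1
1|0|2|2|1|2
1|3|3|1|0|1
1|2|2|1|1|3
2|3|1|1|1|0
7) 3|1|2|1|1|1
1|0|2|2|1|2
2|3|3|1|0|1
1|2|2|1|1|3
2|3|1|1|1|0
8) 3|1|2|1|1|1
1|0|2|2|1|2
3|3|3|1|0|1
1|2|2|1|1|3
2|3|1|1|1|0
9) 3|1|2|1|1|1
2|1|3|2|1|2
1|1|0|2|0|1
2|3|3|1|1|3
2|3|1|1|1|0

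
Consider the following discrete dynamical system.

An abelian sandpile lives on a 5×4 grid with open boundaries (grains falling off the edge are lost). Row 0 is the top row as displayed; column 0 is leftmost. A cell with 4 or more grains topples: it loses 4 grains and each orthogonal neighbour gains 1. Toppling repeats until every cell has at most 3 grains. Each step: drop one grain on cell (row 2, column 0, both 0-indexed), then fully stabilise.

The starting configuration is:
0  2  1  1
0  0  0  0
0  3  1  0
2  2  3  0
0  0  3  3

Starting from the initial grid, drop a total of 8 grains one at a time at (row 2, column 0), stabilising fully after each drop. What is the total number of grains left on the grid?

23

0) 0  2  1  1
0  0  0  0
0  3  1  0
2  2  3  0
0  0  3  3
1) 0  2  1  1
0  0  0  0
1  3  1  0
2  2  3  0
0  0  3  3
2) 0  2  1  1
0  0  0  0
2  3  1  0
2  2  3  0
0  0  3  3
3) 0  2  1  1
0  0  0  0
3  3  1  0
2  2  3  0
0  0  3  3
4) 0  2  1  1
1  1  0  0
1  0  2  0
3  3  3  0
0  0  3  3
5) 0  2  1  1
1  1  0  0
2  0  2  0
3  3  3  0
0  0  3  3
6) 0  2  1  1
1  1  0  0
3  0  2  0
3  3  3  0
0  0  3  3
7) 0  2  1  1
2  1  0  0
1  2  3  0
1  1  1  2
1  2  1  0
8) 0  2  1  1
2  1  0  0
2  2  3  0
1  1  1  2
1  2  1  0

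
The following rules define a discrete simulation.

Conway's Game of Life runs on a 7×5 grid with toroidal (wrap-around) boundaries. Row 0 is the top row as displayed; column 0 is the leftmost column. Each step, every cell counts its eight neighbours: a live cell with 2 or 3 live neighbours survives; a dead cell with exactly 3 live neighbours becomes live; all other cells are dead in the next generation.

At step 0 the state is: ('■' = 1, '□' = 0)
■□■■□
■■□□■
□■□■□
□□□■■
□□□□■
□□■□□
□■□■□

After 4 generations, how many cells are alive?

11

k=0  ■□■■□
■■□□■
□■□■□
□□□■■
□□□□■
□□■□□
□■□■□
k=1  □□□■□
□□□□□
□■□■□
■□■■■
□□□□■
□□■■□
□■□■■
k=2  □□■■■
□□■□□
■■□■□
■■■□□
■■□□□
■□■□□
□□□□■
k=3  □□■□■
■□□□□
■□□■■
□□□□□
□□□□■
■□□□■
■■■□■
k=4  □□■□■
■■□□□
■□□□■
■□□■□
■□□□■
□□□□□
□□■□□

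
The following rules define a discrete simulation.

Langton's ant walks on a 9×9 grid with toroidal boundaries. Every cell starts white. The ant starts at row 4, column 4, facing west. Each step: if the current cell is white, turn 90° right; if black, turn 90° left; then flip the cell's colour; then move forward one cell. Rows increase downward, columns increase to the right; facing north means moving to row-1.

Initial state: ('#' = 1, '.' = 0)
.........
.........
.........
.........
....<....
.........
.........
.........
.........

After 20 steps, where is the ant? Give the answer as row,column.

0) .........
.........
.........
.........
....<....
.........
.........
.........
.........
1) .........
.........
.........
....^....
....#....
.........
.........
.........
.........
2) .........
.........
.........
....#>...
....#....
.........
.........
.........
.........
3) .........
.........
.........
....##...
....#v...
.........
.........
.........
.........
4) .........
.........
.........
....##...
....<#...
.........
.........
.........
.........
5) .........
.........
.........
....##...
.....#...
....v....
.........
.........
.........
6) .........
.........
.........
....##...
.....#...
...<#....
.........
.........
.........
7) .........
.........
.........
....##...
...^.#...
...##....
.........
.........
.........
8) .........
.........
.........
....##...
...#>#...
...##....
.........
.........
.........
9) .........
.........
.........
....##...
...###...
...#v....
.........
.........
.........
10) .........
.........
.........
....##...
...###...
...#.>...
.........
.........
.........
11) .........
.........
.........
....##...
...###...
...#.#...
.....v...
.........
.........
12) .........
.........
.........
....##...
...###...
...#.#...
....<#...
.........
.........
13) .........
.........
.........
....##...
...###...
...#^#...
....##...
.........
.........
14) .........
.........
.........
....##...
...###...
...##>...
....##...
.........
.........
15) .........
.........
.........
....##...
...##^...
...##....
....##...
.........
.........
16) .........
.........
.........
....##...
...#<....
...##....
....##...
.........
.........
17) .........
.........
.........
....##...
...#.....
...#v....
....##...
.........
.........
18) .........
.........
.........
....##...
...#.....
...#.>...
....##...
.........
.........
19) .........
.........
.........
....##...
...#.....
...#.#...
....#v...
.........
.........
20) .........
.........
.........
....##...
...#.....
...#.#...
....#.>..
.........
.........

6,6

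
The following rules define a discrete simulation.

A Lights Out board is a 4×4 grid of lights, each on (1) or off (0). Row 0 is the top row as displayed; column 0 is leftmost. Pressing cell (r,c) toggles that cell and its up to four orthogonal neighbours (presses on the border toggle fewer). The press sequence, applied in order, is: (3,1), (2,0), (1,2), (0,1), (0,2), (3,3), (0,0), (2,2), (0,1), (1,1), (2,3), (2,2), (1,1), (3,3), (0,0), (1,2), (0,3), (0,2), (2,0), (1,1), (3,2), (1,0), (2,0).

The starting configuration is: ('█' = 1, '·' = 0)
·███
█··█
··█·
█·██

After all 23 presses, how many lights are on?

9

step 0: ·███
█··█
··█·
█·██
step 1: ·███
█··█
·██·
·█·█
step 2: ·███
···█
█·█·
██·█
step 3: ·█·█
·██·
█···
██·█
step 4: █·██
··█·
█···
██·█
step 5: ██··
····
█···
██·█
step 6: ██··
····
█··█
███·
step 7: ····
█···
█··█
███·
step 8: ····
█·█·
███·
██··
step 9: ███·
███·
███·
██··
step 10: █·█·
····
█·█·
██··
step 11: █·█·
···█
█··█
██·█
step 12: █·█·
··██
███·
████
step 13: ███·
██·█
█·█·
████
step 14: ███·
██·█
█·██
██··
step 15: ··█·
·█·█
█·██
██··
step 16: ····
··█·
█··█
██··
step 17: ··██
··██
█··█
██··
step 18: ·█··
···█
█··█
██··
step 19: ·█··
█··█
·█·█
·█··
step 20: ····
·███
···█
·█··
step 21: ····
·███
··██
··██
step 22: █···
█·██
█·██
··██
step 23: █···
··██
·███
█·██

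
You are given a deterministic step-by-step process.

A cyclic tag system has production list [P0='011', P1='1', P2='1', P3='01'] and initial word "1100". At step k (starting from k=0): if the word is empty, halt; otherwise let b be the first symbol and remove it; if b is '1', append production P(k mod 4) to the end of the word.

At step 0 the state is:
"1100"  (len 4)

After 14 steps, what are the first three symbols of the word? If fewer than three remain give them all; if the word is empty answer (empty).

gen 0: "1100"  (len 4)
gen 1: "100011"  (len 6)
gen 2: "000111"  (len 6)
gen 3: "00111"  (len 5)
gen 4: "0111"  (len 4)
gen 5: "111"  (len 3)
gen 6: "111"  (len 3)
gen 7: "111"  (len 3)
gen 8: "1101"  (len 4)
gen 9: "101011"  (len 6)
gen 10: "010111"  (len 6)
gen 11: "10111"  (len 5)
gen 12: "011101"  (len 6)
gen 13: "11101"  (len 5)
gen 14: "11011"  (len 5)

110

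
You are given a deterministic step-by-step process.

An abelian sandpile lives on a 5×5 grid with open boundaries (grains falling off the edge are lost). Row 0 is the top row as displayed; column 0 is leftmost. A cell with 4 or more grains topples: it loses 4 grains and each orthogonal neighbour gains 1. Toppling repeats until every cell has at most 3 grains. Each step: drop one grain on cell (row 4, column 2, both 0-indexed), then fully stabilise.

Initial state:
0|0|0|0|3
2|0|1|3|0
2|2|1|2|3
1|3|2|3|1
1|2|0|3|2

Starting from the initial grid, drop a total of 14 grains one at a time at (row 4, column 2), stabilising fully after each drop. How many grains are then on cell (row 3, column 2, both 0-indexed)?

step 0: 0|0|0|0|3
2|0|1|3|0
2|2|1|2|3
1|3|2|3|1
1|2|0|3|2
step 1: 0|0|0|0|3
2|0|1|3|0
2|2|1|2|3
1|3|2|3|1
1|2|1|3|2
step 2: 0|0|0|0|3
2|0|1|3|0
2|2|1|2|3
1|3|2|3|1
1|2|2|3|2
step 3: 0|0|0|0|3
2|0|1|3|0
2|2|1|2|3
1|3|2|3|1
1|2|3|3|2
step 4: 0|0|0|0|3
2|0|1|3|0
2|3|2|3|3
2|1|1|1|2
2|0|3|1|3
step 5: 0|0|0|0|3
2|0|1|3|0
2|3|2|3|3
2|1|2|1|2
2|1|0|2|3
step 6: 0|0|0|0|3
2|0|1|3|0
2|3|2|3|3
2|1|2|1|2
2|1|1|2|3
step 7: 0|0|0|0|3
2|0|1|3|0
2|3|2|3|3
2|1|2|1|2
2|1|2|2|3
step 8: 0|0|0|0|3
2|0|1|3|0
2|3|2|3|3
2|1|2|1|2
2|1|3|2|3
step 9: 0|0|0|0|3
2|0|1|3|0
2|3|2|3|3
2|1|3|1|2
2|2|0|3|3
step 10: 0|0|0|0|3
2|0|1|3|0
2|3|2|3|3
2|1|3|1|2
2|2|1|3|3
step 11: 0|0|0|0|3
2|0|1|3|0
2|3|2|3|3
2|1|3|1|2
2|2|2|3|3
step 12: 0|0|0|0|3
2|0|1|3|0
2|3|2|3|3
2|1|3|1|2
2|2|3|3|3
step 13: 0|0|0|0|3
2|0|1|3|0
2|3|3|3|3
2|2|0|3|3
2|3|2|1|0
step 14: 0|0|0|0|3
2|0|1|3|0
2|3|3|3|3
2|2|0|3|3
2|3|3|1|0

0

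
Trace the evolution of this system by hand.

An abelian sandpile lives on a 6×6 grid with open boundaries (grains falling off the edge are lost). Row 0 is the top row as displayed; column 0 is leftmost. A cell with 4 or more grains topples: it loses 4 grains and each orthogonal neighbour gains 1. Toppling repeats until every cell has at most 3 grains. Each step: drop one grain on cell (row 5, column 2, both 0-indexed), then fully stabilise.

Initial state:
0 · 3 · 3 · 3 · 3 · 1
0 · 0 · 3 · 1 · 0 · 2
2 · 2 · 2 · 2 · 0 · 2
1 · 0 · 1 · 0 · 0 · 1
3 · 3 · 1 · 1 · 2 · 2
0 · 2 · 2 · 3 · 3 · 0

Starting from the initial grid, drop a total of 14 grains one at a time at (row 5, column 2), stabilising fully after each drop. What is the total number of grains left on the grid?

0) 0 · 3 · 3 · 3 · 3 · 1
0 · 0 · 3 · 1 · 0 · 2
2 · 2 · 2 · 2 · 0 · 2
1 · 0 · 1 · 0 · 0 · 1
3 · 3 · 1 · 1 · 2 · 2
0 · 2 · 2 · 3 · 3 · 0
1) 0 · 3 · 3 · 3 · 3 · 1
0 · 0 · 3 · 1 · 0 · 2
2 · 2 · 2 · 2 · 0 · 2
1 · 0 · 1 · 0 · 0 · 1
3 · 3 · 1 · 1 · 2 · 2
0 · 2 · 3 · 3 · 3 · 0
2) 0 · 3 · 3 · 3 · 3 · 1
0 · 0 · 3 · 1 · 0 · 2
2 · 2 · 2 · 2 · 0 · 2
1 · 0 · 1 · 0 · 0 · 1
3 · 3 · 2 · 2 · 3 · 2
0 · 3 · 1 · 1 · 0 · 1
3) 0 · 3 · 3 · 3 · 3 · 1
0 · 0 · 3 · 1 · 0 · 2
2 · 2 · 2 · 2 · 0 · 2
1 · 0 · 1 · 0 · 0 · 1
3 · 3 · 2 · 2 · 3 · 2
0 · 3 · 2 · 1 · 0 · 1
4) 0 · 3 · 3 · 3 · 3 · 1
0 · 0 · 3 · 1 · 0 · 2
2 · 2 · 2 · 2 · 0 · 2
1 · 0 · 1 · 0 · 0 · 1
3 · 3 · 2 · 2 · 3 · 2
0 · 3 · 3 · 1 · 0 · 1
5) 0 · 3 · 3 · 3 · 3 · 1
0 · 0 · 3 · 1 · 0 · 2
2 · 2 · 2 · 2 · 0 · 2
2 · 1 · 2 · 0 · 0 · 1
0 · 2 · 0 · 3 · 3 · 2
2 · 1 · 2 · 2 · 0 · 1
6) 0 · 3 · 3 · 3 · 3 · 1
0 · 0 · 3 · 1 · 0 · 2
2 · 2 · 2 · 2 · 0 · 2
2 · 1 · 2 · 0 · 0 · 1
0 · 2 · 0 · 3 · 3 · 2
2 · 1 · 3 · 2 · 0 · 1
7) 0 · 3 · 3 · 3 · 3 · 1
0 · 0 · 3 · 1 · 0 · 2
2 · 2 · 2 · 2 · 0 · 2
2 · 1 · 2 · 0 · 0 · 1
0 · 2 · 1 · 3 · 3 · 2
2 · 2 · 0 · 3 · 0 · 1
8) 0 · 3 · 3 · 3 · 3 · 1
0 · 0 · 3 · 1 · 0 · 2
2 · 2 · 2 · 2 · 0 · 2
2 · 1 · 2 · 0 · 0 · 1
0 · 2 · 1 · 3 · 3 · 2
2 · 2 · 1 · 3 · 0 · 1
9) 0 · 3 · 3 · 3 · 3 · 1
0 · 0 · 3 · 1 · 0 · 2
2 · 2 · 2 · 2 · 0 · 2
2 · 1 · 2 · 0 · 0 · 1
0 · 2 · 1 · 3 · 3 · 2
2 · 2 · 2 · 3 · 0 · 1
10) 0 · 3 · 3 · 3 · 3 · 1
0 · 0 · 3 · 1 · 0 · 2
2 · 2 · 2 · 2 · 0 · 2
2 · 1 · 2 · 0 · 0 · 1
0 · 2 · 1 · 3 · 3 · 2
2 · 2 · 3 · 3 · 0 · 1
11) 0 · 3 · 3 · 3 · 3 · 1
0 · 0 · 3 · 1 · 0 · 2
2 · 2 · 2 · 2 · 0 · 2
2 · 1 · 2 · 1 · 1 · 1
0 · 2 · 3 · 1 · 0 · 3
2 · 3 · 1 · 1 · 2 · 1
12) 0 · 3 · 3 · 3 · 3 · 1
0 · 0 · 3 · 1 · 0 · 2
2 · 2 · 2 · 2 · 0 · 2
2 · 1 · 2 · 1 · 1 · 1
0 · 2 · 3 · 1 · 0 · 3
2 · 3 · 2 · 1 · 2 · 1
13) 0 · 3 · 3 · 3 · 3 · 1
0 · 0 · 3 · 1 · 0 · 2
2 · 2 · 2 · 2 · 0 · 2
2 · 1 · 2 · 1 · 1 · 1
0 · 2 · 3 · 1 · 0 · 3
2 · 3 · 3 · 1 · 2 · 1
14) 0 · 3 · 3 · 3 · 3 · 1
0 · 0 · 3 · 1 · 0 · 2
2 · 2 · 2 · 2 · 0 · 2
2 · 2 · 3 · 1 · 1 · 1
1 · 0 · 1 · 2 · 0 · 3
3 · 1 · 2 · 2 · 2 · 1

57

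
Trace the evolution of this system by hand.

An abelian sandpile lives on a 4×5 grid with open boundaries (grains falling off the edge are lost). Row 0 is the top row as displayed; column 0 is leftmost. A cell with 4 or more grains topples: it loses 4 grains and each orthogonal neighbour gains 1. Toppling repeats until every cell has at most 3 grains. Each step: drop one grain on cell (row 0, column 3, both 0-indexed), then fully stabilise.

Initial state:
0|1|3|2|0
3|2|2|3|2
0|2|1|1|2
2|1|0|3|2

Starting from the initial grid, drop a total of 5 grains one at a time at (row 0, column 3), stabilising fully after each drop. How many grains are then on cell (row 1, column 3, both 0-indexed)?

step 0: 0|1|3|2|0
3|2|2|3|2
0|2|1|1|2
2|1|0|3|2
step 1: 0|1|3|3|0
3|2|2|3|2
0|2|1|1|2
2|1|0|3|2
step 2: 0|2|1|2|1
3|3|0|1|3
0|2|2|2|2
2|1|0|3|2
step 3: 0|2|1|3|1
3|3|0|1|3
0|2|2|2|2
2|1|0|3|2
step 4: 0|2|2|0|2
3|3|0|2|3
0|2|2|2|2
2|1|0|3|2
step 5: 0|2|2|1|2
3|3|0|2|3
0|2|2|2|2
2|1|0|3|2

2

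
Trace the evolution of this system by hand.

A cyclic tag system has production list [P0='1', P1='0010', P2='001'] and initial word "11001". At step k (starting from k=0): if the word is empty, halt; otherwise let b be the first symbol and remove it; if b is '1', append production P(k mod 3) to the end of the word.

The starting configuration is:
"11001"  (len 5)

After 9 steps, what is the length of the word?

11

0) "11001"  (len 5)
1) "10011"  (len 5)
2) "00110010"  (len 8)
3) "0110010"  (len 7)
4) "110010"  (len 6)
5) "100100010"  (len 9)
6) "00100010001"  (len 11)
7) "0100010001"  (len 10)
8) "100010001"  (len 9)
9) "00010001001"  (len 11)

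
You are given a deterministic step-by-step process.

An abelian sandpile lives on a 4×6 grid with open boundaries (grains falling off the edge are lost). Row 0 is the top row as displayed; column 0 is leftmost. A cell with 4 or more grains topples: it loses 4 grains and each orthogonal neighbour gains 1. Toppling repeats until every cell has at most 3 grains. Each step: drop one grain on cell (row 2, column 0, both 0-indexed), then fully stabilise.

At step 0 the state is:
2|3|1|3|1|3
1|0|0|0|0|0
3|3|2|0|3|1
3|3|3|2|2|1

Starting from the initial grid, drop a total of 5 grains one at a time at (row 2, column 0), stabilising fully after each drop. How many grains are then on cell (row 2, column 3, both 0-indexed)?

step 0: 2|3|1|3|1|3
1|0|0|0|0|0
3|3|2|0|3|1
3|3|3|2|2|1
step 1: 2|3|1|3|1|3
2|1|1|0|0|0
2|2|0|1|3|1
1|2|1|3|2|1
step 2: 2|3|1|3|1|3
2|1|1|0|0|0
3|2|0|1|3|1
1|2|1|3|2|1
step 3: 2|3|1|3|1|3
3|1|1|0|0|0
0|3|0|1|3|1
2|2|1|3|2|1
step 4: 2|3|1|3|1|3
3|1|1|0|0|0
1|3|0|1|3|1
2|2|1|3|2|1
step 5: 2|3|1|3|1|3
3|1|1|0|0|0
2|3|0|1|3|1
2|2|1|3|2|1

1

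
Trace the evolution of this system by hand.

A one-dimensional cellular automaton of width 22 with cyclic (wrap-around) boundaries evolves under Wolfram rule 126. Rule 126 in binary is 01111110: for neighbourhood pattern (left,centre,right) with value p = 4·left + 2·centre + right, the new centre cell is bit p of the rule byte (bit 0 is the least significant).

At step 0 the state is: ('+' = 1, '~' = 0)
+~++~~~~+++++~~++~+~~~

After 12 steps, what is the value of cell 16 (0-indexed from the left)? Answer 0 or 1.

0

step 0: +~++~~~~+++++~~++~+~~~
step 1: +++++~~++~~~++++++++~+
step 2: ~~~~++++++~++~~~~~~+++
step 3: +~~++~~~~+++++~~~~++~+
step 4: ++++++~~++~~~++~~+++++
step 5: ~~~~~++++++~++++++~~~~
step 6: ~~~~++~~~~+++~~~~++~~~
step 7: ~~~++++~~++~++~~++++~~
step 8: ~~++~~+++++++++++~~++~
step 9: ~++++++~~~~~~~~~++++++
step 10: ++~~~~++~~~~~~~++~~~~+
step 11: ~++~~++++~~~~~++++~~++
step 12: ++++++~~++~~~++~~+++++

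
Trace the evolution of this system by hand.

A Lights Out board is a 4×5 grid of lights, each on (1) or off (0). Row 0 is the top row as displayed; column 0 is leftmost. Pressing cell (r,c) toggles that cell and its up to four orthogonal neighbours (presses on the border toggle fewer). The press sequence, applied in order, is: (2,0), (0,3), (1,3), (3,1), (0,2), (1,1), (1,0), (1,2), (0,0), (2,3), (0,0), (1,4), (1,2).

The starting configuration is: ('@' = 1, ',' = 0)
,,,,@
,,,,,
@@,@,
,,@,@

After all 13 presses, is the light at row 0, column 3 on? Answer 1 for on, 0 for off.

0) ,,,,@
,,,,,
@@,@,
,,@,@
1) ,,,,@
@,,,,
,,,@,
@,@,@
2) ,,@@,
@,,@,
,,,@,
@,@,@
3) ,,@,,
@,@,@
,,,,,
@,@,@
4) ,,@,,
@,@,@
,@,,,
,@,,@
5) ,@,@,
@,,,@
,@,,,
,@,,@
6) ,,,@,
,@@,@
,,,,,
,@,,@
7) @,,@,
@,@,@
@,,,,
,@,,@
8) @,@@,
@@,@@
@,@,,
,@,,@
9) ,@@@,
,@,@@
@,@,,
,@,,@
10) ,@@@,
,@,,@
@,,@@
,@,@@
11) @,@@,
@@,,@
@,,@@
,@,@@
12) @,@@@
@@,@,
@,,@,
,@,@@
13) @,,@@
@,@,,
@,@@,
,@,@@

1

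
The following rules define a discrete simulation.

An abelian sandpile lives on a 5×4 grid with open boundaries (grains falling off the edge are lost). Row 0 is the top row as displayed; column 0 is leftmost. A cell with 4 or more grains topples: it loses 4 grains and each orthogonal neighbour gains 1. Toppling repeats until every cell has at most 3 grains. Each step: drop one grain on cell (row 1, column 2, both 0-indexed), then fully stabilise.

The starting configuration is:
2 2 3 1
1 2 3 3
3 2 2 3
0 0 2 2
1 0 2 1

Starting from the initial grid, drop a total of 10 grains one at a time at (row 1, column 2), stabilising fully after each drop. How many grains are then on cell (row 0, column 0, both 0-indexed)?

0

0) 2 2 3 1
1 2 3 3
3 2 2 3
0 0 2 2
1 0 2 1
1) 2 3 0 3
1 3 3 1
3 3 0 1
0 0 3 3
1 0 2 1
2) 3 0 2 3
3 2 1 2
0 1 2 1
1 1 3 3
1 0 2 1
3) 3 0 2 3
3 2 2 2
0 1 2 1
1 1 3 3
1 0 2 1
4) 3 0 2 3
3 2 3 2
0 1 2 1
1 1 3 3
1 0 2 1
5) 3 0 3 3
3 3 0 3
0 1 3 1
1 1 3 3
1 0 2 1
6) 3 0 3 3
3 3 1 3
0 1 3 1
1 1 3 3
1 0 2 1
7) 3 0 3 3
3 3 2 3
0 1 3 1
1 1 3 3
1 0 2 1
8) 3 0 3 3
3 3 3 3
0 1 3 1
1 1 3 3
1 0 2 1
9) 0 3 2 1
1 2 0 3
1 3 3 0
1 2 1 1
1 0 3 2
10) 0 3 2 1
1 2 1 3
1 3 3 0
1 2 1 1
1 0 3 2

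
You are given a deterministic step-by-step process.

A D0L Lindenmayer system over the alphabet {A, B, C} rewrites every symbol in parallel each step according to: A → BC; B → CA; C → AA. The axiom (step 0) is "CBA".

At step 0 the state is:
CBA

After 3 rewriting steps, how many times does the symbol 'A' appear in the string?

11

k=0  CBA
k=1  AACABC
k=2  BCBCAABCCAAA
k=3  CAAACAAABCBCCAAAAABCBCBC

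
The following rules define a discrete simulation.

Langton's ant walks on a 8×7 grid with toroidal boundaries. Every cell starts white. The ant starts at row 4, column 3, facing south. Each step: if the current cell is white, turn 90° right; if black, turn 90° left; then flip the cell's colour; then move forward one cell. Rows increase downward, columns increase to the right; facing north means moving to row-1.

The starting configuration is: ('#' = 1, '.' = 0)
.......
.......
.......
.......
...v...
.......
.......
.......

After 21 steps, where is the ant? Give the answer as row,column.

t=0: .......
.......
.......
.......
...v...
.......
.......
.......
t=1: .......
.......
.......
.......
..<#...
.......
.......
.......
t=2: .......
.......
.......
..^....
..##...
.......
.......
.......
t=3: .......
.......
.......
..#>...
..##...
.......
.......
.......
t=4: .......
.......
.......
..##...
..#v...
.......
.......
.......
t=5: .......
.......
.......
..##...
..#.>..
.......
.......
.......
t=6: .......
.......
.......
..##...
..#.#..
....v..
.......
.......
t=7: .......
.......
.......
..##...
..#.#..
...<#..
.......
.......
t=8: .......
.......
.......
..##...
..#^#..
...##..
.......
.......
t=9: .......
.......
.......
..##...
..##>..
...##..
.......
.......
t=10: .......
.......
.......
..##^..
..##...
...##..
.......
.......
t=11: .......
.......
.......
..###>.
..##...
...##..
.......
.......
t=12: .......
.......
.......
..####.
..##.v.
...##..
.......
.......
t=13: .......
.......
.......
..####.
..##<#.
...##..
.......
.......
t=14: .......
.......
.......
..##^#.
..####.
...##..
.......
.......
t=15: .......
.......
.......
..#<.#.
..####.
...##..
.......
.......
t=16: .......
.......
.......
..#..#.
..#v##.
...##..
.......
.......
t=17: .......
.......
.......
..#..#.
..#.>#.
...##..
.......
.......
t=18: .......
.......
.......
..#.^#.
..#..#.
...##..
.......
.......
t=19: .......
.......
.......
..#.#>.
..#..#.
...##..
.......
.......
t=20: .......
.......
.....^.
..#.#..
..#..#.
...##..
.......
.......
t=21: .......
.......
.....#>
..#.#..
..#..#.
...##..
.......
.......

2,6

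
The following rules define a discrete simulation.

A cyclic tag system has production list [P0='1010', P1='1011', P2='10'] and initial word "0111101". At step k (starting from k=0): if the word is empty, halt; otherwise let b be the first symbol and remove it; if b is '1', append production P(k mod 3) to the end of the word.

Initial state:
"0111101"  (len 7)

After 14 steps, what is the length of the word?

step 0: "0111101"  (len 7)
step 1: "111101"  (len 6)
step 2: "111011011"  (len 9)
step 3: "1101101110"  (len 10)
step 4: "1011011101010"  (len 13)
step 5: "0110111010101011"  (len 16)
step 6: "110111010101011"  (len 15)
step 7: "101110101010111010"  (len 18)
step 8: "011101010101110101011"  (len 21)
step 9: "11101010101110101011"  (len 20)
step 10: "11010101011101010111010"  (len 23)
step 11: "10101010111010101110101011"  (len 26)
step 12: "010101011101010111010101110"  (len 27)
step 13: "10101011101010111010101110"  (len 26)
step 14: "01010111010101110101011101011"  (len 29)

29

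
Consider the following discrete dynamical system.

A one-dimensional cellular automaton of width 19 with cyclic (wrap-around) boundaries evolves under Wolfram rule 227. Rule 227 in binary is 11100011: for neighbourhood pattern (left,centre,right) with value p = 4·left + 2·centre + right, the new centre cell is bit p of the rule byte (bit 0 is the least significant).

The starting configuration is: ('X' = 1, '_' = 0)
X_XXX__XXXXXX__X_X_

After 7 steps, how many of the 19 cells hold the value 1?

12

0) X_XXX__XXXXXX__X_X_
1) _X_XX_X_XXXXX_X_X_X
2) X_X_XX_X_XXXXX_X_X_
3) _X_X_XX_X_XXXXX_X_X
4) X_X_X_XX_X_XXXXX_X_
5) _X_X_X_XX_X_XXXXX_X
6) X_X_X_X_XX_X_XXXXX_
7) _X_X_X_X_XX_X_XXXXX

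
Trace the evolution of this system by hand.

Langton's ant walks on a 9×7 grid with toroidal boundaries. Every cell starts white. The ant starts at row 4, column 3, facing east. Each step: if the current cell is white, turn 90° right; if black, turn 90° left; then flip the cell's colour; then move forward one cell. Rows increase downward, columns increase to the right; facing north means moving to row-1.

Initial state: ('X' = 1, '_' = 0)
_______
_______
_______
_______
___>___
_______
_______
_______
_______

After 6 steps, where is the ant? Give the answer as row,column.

t=0: _______
_______
_______
_______
___>___
_______
_______
_______
_______
t=1: _______
_______
_______
_______
___X___
___v___
_______
_______
_______
t=2: _______
_______
_______
_______
___X___
__<X___
_______
_______
_______
t=3: _______
_______
_______
_______
__^X___
__XX___
_______
_______
_______
t=4: _______
_______
_______
_______
__X>___
__XX___
_______
_______
_______
t=5: _______
_______
_______
___^___
__X____
__XX___
_______
_______
_______
t=6: _______
_______
_______
___X>__
__X____
__XX___
_______
_______
_______

3,4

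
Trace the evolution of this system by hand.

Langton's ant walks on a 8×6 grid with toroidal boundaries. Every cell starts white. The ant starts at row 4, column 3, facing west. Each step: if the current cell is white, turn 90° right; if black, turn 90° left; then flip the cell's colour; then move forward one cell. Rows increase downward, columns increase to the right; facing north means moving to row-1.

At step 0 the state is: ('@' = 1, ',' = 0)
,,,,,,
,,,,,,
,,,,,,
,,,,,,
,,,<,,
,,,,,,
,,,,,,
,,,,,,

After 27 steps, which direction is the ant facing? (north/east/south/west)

south

[0] ,,,,,,
,,,,,,
,,,,,,
,,,,,,
,,,<,,
,,,,,,
,,,,,,
,,,,,,
[1] ,,,,,,
,,,,,,
,,,,,,
,,,^,,
,,,@,,
,,,,,,
,,,,,,
,,,,,,
[2] ,,,,,,
,,,,,,
,,,,,,
,,,@>,
,,,@,,
,,,,,,
,,,,,,
,,,,,,
[3] ,,,,,,
,,,,,,
,,,,,,
,,,@@,
,,,@v,
,,,,,,
,,,,,,
,,,,,,
[4] ,,,,,,
,,,,,,
,,,,,,
,,,@@,
,,,<@,
,,,,,,
,,,,,,
,,,,,,
[5] ,,,,,,
,,,,,,
,,,,,,
,,,@@,
,,,,@,
,,,v,,
,,,,,,
,,,,,,
[6] ,,,,,,
,,,,,,
,,,,,,
,,,@@,
,,,,@,
,,<@,,
,,,,,,
,,,,,,
[7] ,,,,,,
,,,,,,
,,,,,,
,,,@@,
,,^,@,
,,@@,,
,,,,,,
,,,,,,
[8] ,,,,,,
,,,,,,
,,,,,,
,,,@@,
,,@>@,
,,@@,,
,,,,,,
,,,,,,
[9] ,,,,,,
,,,,,,
,,,,,,
,,,@@,
,,@@@,
,,@v,,
,,,,,,
,,,,,,
[10] ,,,,,,
,,,,,,
,,,,,,
,,,@@,
,,@@@,
,,@,>,
,,,,,,
,,,,,,
[11] ,,,,,,
,,,,,,
,,,,,,
,,,@@,
,,@@@,
,,@,@,
,,,,v,
,,,,,,
[12] ,,,,,,
,,,,,,
,,,,,,
,,,@@,
,,@@@,
,,@,@,
,,,<@,
,,,,,,
[13] ,,,,,,
,,,,,,
,,,,,,
,,,@@,
,,@@@,
,,@^@,
,,,@@,
,,,,,,
[14] ,,,,,,
,,,,,,
,,,,,,
,,,@@,
,,@@@,
,,@@>,
,,,@@,
,,,,,,
[15] ,,,,,,
,,,,,,
,,,,,,
,,,@@,
,,@@^,
,,@@,,
,,,@@,
,,,,,,
[16] ,,,,,,
,,,,,,
,,,,,,
,,,@@,
,,@<,,
,,@@,,
,,,@@,
,,,,,,
[17] ,,,,,,
,,,,,,
,,,,,,
,,,@@,
,,@,,,
,,@v,,
,,,@@,
,,,,,,
[18] ,,,,,,
,,,,,,
,,,,,,
,,,@@,
,,@,,,
,,@,>,
,,,@@,
,,,,,,
[19] ,,,,,,
,,,,,,
,,,,,,
,,,@@,
,,@,,,
,,@,@,
,,,@v,
,,,,,,
[20] ,,,,,,
,,,,,,
,,,,,,
,,,@@,
,,@,,,
,,@,@,
,,,@,>
,,,,,,
[21] ,,,,,,
,,,,,,
,,,,,,
,,,@@,
,,@,,,
,,@,@,
,,,@,@
,,,,,v
[22] ,,,,,,
,,,,,,
,,,,,,
,,,@@,
,,@,,,
,,@,@,
,,,@,@
,,,,<@
[23] ,,,,,,
,,,,,,
,,,,,,
,,,@@,
,,@,,,
,,@,@,
,,,@^@
,,,,@@
[24] ,,,,,,
,,,,,,
,,,,,,
,,,@@,
,,@,,,
,,@,@,
,,,@@>
,,,,@@
[25] ,,,,,,
,,,,,,
,,,,,,
,,,@@,
,,@,,,
,,@,@^
,,,@@,
,,,,@@
[26] ,,,,,,
,,,,,,
,,,,,,
,,,@@,
,,@,,,
>,@,@@
,,,@@,
,,,,@@
[27] ,,,,,,
,,,,,,
,,,,,,
,,,@@,
,,@,,,
@,@,@@
v,,@@,
,,,,@@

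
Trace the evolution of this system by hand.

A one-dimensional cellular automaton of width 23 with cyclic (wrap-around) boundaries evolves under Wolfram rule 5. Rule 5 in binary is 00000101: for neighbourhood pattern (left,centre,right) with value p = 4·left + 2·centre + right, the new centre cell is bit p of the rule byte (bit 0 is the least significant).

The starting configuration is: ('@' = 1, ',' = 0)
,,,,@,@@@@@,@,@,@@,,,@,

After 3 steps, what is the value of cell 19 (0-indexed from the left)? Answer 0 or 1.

[0] ,,,,@,@@@@@,@,@,@@,,,@,
[1] @@@,@,,,,,,,@,@,,,,@,@,
[2] ,,,,@,@@@@@,@,@,@@,@,@,
[3] @@@,@,,,,,,,@,@,,,,@,@,

1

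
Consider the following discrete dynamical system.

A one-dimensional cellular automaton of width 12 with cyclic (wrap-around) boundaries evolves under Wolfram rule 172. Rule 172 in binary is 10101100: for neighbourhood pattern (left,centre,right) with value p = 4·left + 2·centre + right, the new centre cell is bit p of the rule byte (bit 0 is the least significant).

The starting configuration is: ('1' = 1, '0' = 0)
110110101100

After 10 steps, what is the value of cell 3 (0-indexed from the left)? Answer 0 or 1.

0

t=0: 110110101100
t=1: 101101111000
t=2: 111011110000
t=3: 110111100000
t=4: 101111000000
t=5: 111110000000
t=6: 111100000000
t=7: 111000000000
t=8: 110000000000
t=9: 100000000000
t=10: 100000000000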